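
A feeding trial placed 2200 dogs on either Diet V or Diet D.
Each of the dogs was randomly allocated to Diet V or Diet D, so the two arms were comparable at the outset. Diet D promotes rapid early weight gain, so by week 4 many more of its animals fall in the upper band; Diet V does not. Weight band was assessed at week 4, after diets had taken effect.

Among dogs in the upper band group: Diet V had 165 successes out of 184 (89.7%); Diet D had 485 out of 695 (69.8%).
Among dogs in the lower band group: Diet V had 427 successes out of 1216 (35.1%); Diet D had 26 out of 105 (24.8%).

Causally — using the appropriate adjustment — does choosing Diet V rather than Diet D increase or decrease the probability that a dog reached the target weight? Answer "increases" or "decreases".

decreases

The stratified and pooled comparisons disagree (Diet V wins within each week-4 weight band; Diet D wins overall), so the answer turns on the causal role of week-4 weight band.
Week-4 weight band here is a post-treatment variable shaped by the diet; conditioning on it would introduce bias rather than remove it. The overall comparison is the causal one.
Pooled: Diet V 42.3% vs Diet D 63.9%; Diet D is higher overall.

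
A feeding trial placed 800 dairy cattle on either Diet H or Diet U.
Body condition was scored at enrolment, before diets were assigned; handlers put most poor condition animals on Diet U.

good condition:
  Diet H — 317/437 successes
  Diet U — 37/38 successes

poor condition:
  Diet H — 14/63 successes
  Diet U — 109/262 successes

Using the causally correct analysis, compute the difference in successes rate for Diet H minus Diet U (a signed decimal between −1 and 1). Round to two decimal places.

-0.23

The stratified and pooled comparisons disagree (Diet U wins within each starting body condition; Diet H wins overall), so the answer turns on the causal role of starting body condition.
Starting body condition satisfies the back-door criterion: it is not a descendant of the diet, and it blocks the spurious path from diet to outcome. Adjusting for it (i.e., using the within-starting body condition rates) gives the causal effect.
Adjusting over the population distribution of starting body condition: 0.594·(0.725−0.974) + 0.406·(0.222−0.416) = -0.226.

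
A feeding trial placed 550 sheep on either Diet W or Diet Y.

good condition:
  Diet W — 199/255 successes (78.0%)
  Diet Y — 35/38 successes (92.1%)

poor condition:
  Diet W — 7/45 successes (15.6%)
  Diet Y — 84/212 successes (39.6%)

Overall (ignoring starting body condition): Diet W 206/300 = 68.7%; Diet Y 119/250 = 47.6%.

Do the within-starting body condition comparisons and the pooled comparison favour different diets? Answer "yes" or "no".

yes

Within each starting body condition level (good condition 78.0% vs 92.1%; poor condition 15.6% vs 39.6%), Diet Y has the higher rate every time. Pooled: 68.7% vs 47.6% — Diet W has the higher rate overall. The two comparisons disagree.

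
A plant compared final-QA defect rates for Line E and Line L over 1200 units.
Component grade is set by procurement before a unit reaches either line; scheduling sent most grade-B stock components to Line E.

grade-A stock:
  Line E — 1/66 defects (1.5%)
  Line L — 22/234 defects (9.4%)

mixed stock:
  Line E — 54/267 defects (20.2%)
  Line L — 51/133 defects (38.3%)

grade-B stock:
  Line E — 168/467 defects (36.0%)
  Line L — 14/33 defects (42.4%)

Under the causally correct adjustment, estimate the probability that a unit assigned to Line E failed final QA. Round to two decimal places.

Component grade satisfies the back-door criterion: it is not a descendant of the line, and it blocks the spurious path from line to outcome. Adjusting for it (i.e., using the within-component grade rates) gives the causal effect.
Standardising Line E to the population component grade mix: 0.250·1/66 + 0.333·54/267 + 0.417·168/467 = 0.221.

0.22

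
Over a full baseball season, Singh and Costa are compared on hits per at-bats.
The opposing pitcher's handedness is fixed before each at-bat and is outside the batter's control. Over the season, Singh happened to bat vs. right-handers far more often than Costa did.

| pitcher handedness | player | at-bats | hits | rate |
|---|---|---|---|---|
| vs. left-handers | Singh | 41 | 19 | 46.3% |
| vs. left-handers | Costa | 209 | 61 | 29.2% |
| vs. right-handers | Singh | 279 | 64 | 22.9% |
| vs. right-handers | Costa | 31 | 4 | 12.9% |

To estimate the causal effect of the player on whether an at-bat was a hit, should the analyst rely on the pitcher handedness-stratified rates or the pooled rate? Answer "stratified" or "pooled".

Here pitcher handedness is a common cause — it drives both which player a case falls under and the outcome. The crude comparison mixes populations; the stratum-specific rates are the causally relevant ones.
Within each level — vs. left-handers: 46.3% vs 29.2%; vs. right-handers: 22.9% vs 12.9% — Singh is higher every time.

stratified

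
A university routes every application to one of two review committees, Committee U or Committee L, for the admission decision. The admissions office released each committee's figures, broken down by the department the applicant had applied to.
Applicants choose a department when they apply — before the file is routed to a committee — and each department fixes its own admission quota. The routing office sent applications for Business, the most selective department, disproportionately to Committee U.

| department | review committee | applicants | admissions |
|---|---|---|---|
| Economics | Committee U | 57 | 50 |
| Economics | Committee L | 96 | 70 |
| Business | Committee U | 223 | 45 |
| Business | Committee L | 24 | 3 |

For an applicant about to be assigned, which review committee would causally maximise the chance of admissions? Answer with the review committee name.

Committee U

The stratified and pooled comparisons disagree (Committee U wins within each department; Committee L wins overall), so the answer turns on the causal role of department.
The imbalance in department arose from how applicants were allocated, not from anything the review committee did; and department independently affects the outcome. The pooled gap is confounded — condition on department.
Within each level — Economics: 87.7% vs 72.9%; Business: 20.2% vs 12.5% — Committee U is higher every time.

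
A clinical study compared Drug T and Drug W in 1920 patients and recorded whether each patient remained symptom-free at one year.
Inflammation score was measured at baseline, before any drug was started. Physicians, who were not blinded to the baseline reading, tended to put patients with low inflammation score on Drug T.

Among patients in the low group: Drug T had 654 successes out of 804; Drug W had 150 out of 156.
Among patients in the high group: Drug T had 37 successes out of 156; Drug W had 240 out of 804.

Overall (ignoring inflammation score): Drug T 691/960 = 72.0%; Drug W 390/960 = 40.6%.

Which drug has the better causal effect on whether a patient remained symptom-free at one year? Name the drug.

The inflammation score-specific comparison favours Drug W throughout, but the pooled figures favour Drug T. The question is whether to condition on inflammation score.
Nothing the drug does changes inflammation score; the imbalance is an allocation artefact. With inflammation score also predicting the outcome, the pooled figure is confounded, and the within-stratum comparison is the causal one.
Within each level — low: 81.3% vs 96.2%; high: 23.7% vs 29.9% — Drug W is higher every time.

Drug W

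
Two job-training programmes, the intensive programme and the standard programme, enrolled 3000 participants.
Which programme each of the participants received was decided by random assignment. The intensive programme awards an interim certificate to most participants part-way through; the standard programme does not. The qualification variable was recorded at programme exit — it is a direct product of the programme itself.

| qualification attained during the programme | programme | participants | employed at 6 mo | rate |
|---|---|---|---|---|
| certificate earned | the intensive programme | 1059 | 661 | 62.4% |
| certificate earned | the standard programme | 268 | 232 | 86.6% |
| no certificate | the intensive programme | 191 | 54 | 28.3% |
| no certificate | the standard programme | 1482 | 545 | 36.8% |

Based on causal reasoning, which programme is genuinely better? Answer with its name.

Qualification attained during the programme is downstream of the programme. One should not condition on a consequence of treatment, so the overall rates are the right comparison.
Pooled: the intensive programme 57.2% vs the standard programme 44.4%; the intensive programme is higher overall.

the intensive programme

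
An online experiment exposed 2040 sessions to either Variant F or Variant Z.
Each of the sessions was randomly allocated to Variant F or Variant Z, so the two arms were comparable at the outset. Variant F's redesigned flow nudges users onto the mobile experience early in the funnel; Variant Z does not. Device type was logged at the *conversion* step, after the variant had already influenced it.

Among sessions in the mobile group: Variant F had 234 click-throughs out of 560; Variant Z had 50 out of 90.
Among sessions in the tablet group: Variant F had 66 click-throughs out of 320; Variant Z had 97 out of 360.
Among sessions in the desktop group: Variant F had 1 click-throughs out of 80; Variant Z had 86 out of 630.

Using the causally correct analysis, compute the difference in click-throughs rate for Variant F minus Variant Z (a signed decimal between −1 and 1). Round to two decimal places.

+0.10

Variant Z is higher inside every device type stratum but Variant F is higher in aggregate. Whether to stratify depends on how device type relates to the variant.
Device type lies on the pathway variant → device type → outcome, so adjusting for it blocks the indirect effect. For the total causal effect of variant, use the unadjusted pooled rates.
The causal difference is the pooled difference: 0.314 − 0.216 = +0.098.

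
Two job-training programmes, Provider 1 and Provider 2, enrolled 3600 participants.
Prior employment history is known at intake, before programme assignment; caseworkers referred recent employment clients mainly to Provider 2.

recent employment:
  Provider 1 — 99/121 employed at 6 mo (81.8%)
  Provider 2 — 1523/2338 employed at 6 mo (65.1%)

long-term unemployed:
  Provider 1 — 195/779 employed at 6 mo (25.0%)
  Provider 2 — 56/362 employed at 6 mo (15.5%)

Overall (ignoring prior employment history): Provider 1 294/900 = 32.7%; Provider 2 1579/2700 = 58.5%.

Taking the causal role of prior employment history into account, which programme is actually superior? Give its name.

Provider 1

Provider 1 is higher inside every prior employment history stratum but Provider 2 is higher in aggregate. Whether to stratify depends on how prior employment history relates to the programme.
Here prior employment history is a common cause — it drives both which programme a case falls under and the outcome. The crude comparison mixes populations; the stratum-specific rates are the causally relevant ones.
Within each level — recent employment: 81.8% vs 65.1%; long-term unemployed: 25.0% vs 15.5% — Provider 1 is higher every time.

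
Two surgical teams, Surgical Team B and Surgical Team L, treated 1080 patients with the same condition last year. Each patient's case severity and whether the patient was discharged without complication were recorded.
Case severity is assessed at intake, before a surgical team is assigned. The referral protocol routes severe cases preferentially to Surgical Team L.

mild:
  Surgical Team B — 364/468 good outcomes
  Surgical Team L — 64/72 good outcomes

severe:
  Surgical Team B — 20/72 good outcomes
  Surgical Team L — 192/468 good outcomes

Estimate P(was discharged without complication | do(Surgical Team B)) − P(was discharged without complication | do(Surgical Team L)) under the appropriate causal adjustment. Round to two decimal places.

The stratified and pooled comparisons disagree (Surgical Team L wins within each case severity; Surgical Team B wins overall), so the answer turns on the causal role of case severity.
The imbalance in case severity arose from how patients were allocated, not from anything the surgical team did; and case severity independently affects the outcome. The pooled gap is confounded — condition on case severity.
Adjusting over the population distribution of case severity: 0.500·(0.778−0.889) + 0.500·(0.278−0.410) = -0.122.

-0.12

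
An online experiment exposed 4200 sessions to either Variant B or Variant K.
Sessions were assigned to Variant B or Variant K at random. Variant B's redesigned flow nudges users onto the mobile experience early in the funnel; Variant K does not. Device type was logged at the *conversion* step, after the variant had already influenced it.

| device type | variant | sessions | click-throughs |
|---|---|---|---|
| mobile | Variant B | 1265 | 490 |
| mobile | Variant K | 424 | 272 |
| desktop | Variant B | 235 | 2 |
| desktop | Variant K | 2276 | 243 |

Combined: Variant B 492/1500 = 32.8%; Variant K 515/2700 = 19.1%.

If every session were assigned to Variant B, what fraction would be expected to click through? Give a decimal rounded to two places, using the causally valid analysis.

0.33

Within every device type level Variant K has the higher rate, yet pooled Variant B does — Simpson's reversal.
Stratifying would compare variants among sessions the variants themselves sorted into device type groups — a form of selection on an intermediate. The unconditioned pooled rates give the total causal effect.
So P(outcome | do(Variant B)) is just the pooled rate for Variant B: 492/1500 = 0.328.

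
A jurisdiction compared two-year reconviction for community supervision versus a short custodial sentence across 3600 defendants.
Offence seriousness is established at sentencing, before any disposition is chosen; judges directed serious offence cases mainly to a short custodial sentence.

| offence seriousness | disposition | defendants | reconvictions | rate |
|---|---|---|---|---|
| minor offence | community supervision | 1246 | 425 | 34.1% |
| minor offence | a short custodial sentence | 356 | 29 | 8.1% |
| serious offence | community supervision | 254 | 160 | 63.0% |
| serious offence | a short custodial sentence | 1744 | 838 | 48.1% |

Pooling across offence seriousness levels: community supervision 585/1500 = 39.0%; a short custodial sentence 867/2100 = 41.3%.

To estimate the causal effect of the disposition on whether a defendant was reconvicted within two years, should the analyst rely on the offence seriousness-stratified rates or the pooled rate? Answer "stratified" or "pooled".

stratified

Within every offence seriousness level a short custodial sentence has the lower rate, yet pooled community supervision does — Simpson's reversal.
Offence seriousness satisfies the back-door criterion: it is not a descendant of the disposition, and it blocks the spurious path from disposition to outcome. Adjusting for it (i.e., using the within-offence seriousness rates) gives the causal effect.
Within each level — minor offence: 34.1% vs 8.1%; serious offence: 63.0% vs 48.1% — a short custodial sentence is lower every time.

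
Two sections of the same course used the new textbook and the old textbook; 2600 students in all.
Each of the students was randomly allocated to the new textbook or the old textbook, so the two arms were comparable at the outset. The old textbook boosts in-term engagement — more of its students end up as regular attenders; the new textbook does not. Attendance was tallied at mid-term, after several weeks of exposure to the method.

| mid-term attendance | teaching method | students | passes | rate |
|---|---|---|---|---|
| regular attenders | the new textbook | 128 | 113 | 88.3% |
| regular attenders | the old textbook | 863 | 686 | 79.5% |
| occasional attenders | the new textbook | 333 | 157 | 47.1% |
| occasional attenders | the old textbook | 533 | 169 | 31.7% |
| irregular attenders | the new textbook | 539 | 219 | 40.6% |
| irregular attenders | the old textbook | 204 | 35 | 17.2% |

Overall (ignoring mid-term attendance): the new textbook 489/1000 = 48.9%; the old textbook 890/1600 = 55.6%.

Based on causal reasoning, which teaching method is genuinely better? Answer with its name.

the old textbook

The stratified and pooled comparisons disagree (the new textbook wins within each mid-term attendance; the old textbook wins overall), so the answer turns on the causal role of mid-term attendance.
Mid-term attendance is recorded after the teaching method and is itself shifted by it — it sits on the causal path from teaching method to outcome. Conditioning on a mediator would strip out part of the effect we want; the pooled comparison gives the total causal effect.
Pooled: the new textbook 48.9% vs the old textbook 55.6%; the old textbook is higher overall.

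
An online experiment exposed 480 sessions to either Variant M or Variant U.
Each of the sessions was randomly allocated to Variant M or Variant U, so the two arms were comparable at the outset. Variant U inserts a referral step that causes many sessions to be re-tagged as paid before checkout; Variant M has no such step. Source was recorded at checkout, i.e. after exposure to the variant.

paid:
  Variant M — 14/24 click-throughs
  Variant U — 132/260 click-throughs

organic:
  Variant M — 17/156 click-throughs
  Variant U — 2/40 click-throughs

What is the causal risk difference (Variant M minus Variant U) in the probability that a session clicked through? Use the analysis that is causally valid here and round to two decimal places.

-0.27

Stratifying would compare variants among sessions the variants themselves sorted into traffic source groups — a form of selection on an intermediate. The unconditioned pooled rates give the total causal effect.
The causal difference is the pooled difference: 0.172 − 0.447 = -0.274.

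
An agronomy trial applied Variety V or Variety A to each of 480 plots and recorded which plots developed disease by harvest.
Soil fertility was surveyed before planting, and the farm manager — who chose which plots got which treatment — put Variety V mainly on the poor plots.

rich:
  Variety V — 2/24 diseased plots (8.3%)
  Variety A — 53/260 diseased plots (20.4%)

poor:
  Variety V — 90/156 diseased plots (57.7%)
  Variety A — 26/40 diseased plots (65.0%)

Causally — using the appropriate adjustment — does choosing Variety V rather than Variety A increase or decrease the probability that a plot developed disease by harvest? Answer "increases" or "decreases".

decreases

The soil fertility-specific comparison favours Variety V throughout, but the pooled figures favour Variety A. The question is whether to condition on soil fertility.
Nothing the variety does changes soil fertility; the imbalance is an allocation artefact. With soil fertility also predicting the outcome, the pooled figure is confounded, and the within-stratum comparison is the causal one.
Within each level — rich: 8.3% vs 20.4%; poor: 57.7% vs 65.0% — Variety V is lower every time.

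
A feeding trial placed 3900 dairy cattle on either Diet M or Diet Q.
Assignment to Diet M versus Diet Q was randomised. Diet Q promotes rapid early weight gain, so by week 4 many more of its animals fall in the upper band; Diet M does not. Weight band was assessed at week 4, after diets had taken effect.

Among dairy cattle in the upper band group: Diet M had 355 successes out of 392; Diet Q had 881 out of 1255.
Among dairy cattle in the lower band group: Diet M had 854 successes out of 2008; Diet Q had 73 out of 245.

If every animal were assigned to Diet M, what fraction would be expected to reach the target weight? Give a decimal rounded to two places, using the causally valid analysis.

Within every week-4 weight band level Diet M has the higher rate, yet pooled Diet Q does — Simpson's reversal.
Week-4 weight band is downstream of the diet. One should not condition on a consequence of treatment, so the overall rates are the right comparison.
So P(outcome | do(Diet M)) is just the pooled rate for Diet M: 1209/2400 = 0.504.

0.50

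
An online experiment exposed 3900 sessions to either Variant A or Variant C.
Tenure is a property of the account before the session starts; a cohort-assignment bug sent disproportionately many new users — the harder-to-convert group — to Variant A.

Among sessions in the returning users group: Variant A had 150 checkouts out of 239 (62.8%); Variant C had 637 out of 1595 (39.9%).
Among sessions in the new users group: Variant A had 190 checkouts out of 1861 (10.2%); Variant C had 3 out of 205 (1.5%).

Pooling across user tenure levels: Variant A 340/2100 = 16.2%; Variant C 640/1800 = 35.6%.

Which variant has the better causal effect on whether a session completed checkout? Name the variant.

The user tenure-specific comparison favours Variant A throughout, but the pooled figures favour Variant C. The question is whether to condition on user tenure.
Since user tenure is a pre-existing factor (not a product of the variant) and it affects the outcome on its own, it is a confounder. The stratified rates, not the pooled rate, identify the causal effect.
Within each level — returning users: 62.8% vs 39.9%; new users: 10.2% vs 1.5% — Variant A is higher every time.

Variant A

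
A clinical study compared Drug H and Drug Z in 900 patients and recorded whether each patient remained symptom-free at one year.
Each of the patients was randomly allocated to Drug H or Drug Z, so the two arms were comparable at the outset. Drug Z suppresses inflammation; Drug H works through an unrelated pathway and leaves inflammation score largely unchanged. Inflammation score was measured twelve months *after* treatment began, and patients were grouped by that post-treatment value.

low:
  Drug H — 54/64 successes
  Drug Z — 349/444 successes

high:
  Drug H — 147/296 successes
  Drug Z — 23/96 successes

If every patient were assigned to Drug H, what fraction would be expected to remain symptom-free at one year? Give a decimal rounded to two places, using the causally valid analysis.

Inflammation score lies on the pathway drug → inflammation score → outcome, so adjusting for it blocks the indirect effect. For the total causal effect of drug, use the unadjusted pooled rates.
So P(outcome | do(Drug H)) is just the pooled rate for Drug H: 201/360 = 0.558.

0.56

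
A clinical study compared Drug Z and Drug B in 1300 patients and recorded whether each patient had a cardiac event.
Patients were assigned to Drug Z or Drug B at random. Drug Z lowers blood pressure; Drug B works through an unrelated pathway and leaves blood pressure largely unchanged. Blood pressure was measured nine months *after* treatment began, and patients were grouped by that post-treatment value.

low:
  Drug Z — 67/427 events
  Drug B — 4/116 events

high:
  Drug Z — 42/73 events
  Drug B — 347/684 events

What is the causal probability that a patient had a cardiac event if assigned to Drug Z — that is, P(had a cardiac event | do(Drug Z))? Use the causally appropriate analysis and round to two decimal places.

0.22

The distribution of blood pressure is itself part of what the drug does — it is an intermediate outcome. Holding it fixed would remove that part of the effect; the total effect is the pooled difference.
So P(outcome | do(Drug Z)) is just the pooled rate for Drug Z: 109/500 = 0.218.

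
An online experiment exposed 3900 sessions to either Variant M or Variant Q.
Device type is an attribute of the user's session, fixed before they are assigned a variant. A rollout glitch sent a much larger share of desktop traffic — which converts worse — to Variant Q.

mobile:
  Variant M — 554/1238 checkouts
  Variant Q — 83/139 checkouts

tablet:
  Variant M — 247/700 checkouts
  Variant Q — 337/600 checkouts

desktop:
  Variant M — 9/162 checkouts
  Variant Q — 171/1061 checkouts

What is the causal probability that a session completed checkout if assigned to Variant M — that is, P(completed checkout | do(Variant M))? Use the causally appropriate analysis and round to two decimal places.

0.29

Device type differs across variants for reasons unrelated to any effect of the variant itself, and it separately predicts the outcome — a classic confounder. We must compare within device type levels.
Standardising Variant M to the population device type mix: 0.353·554/1238 + 0.333·247/700 + 0.314·9/162 = 0.293.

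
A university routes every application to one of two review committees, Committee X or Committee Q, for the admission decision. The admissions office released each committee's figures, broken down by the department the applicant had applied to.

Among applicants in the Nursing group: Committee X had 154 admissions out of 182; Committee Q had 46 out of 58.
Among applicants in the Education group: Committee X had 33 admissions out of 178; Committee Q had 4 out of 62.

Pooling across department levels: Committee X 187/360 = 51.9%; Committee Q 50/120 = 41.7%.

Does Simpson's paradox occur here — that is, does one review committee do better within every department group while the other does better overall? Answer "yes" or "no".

no

Within each department level (Nursing 84.6% vs 79.3%; Education 18.5% vs 6.5%), Committee X has the higher rate every time. Pooled: 51.9% vs 41.7% — Committee X has the higher rate overall. They agree.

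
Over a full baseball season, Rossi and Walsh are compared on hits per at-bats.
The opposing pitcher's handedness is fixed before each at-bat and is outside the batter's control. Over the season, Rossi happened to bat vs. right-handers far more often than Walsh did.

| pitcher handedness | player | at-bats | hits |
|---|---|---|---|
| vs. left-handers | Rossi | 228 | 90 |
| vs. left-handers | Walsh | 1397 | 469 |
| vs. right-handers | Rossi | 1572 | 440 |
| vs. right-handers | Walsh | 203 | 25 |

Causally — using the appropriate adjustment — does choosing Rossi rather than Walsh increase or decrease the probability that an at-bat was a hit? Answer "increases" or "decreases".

The pitcher handedness-specific comparison favours Rossi throughout, but the pooled figures favour Walsh. The question is whether to condition on pitcher handedness.
Here pitcher handedness is a common cause — it drives both which player a case falls under and the outcome. The crude comparison mixes populations; the stratum-specific rates are the causally relevant ones.
Within each level — vs. left-handers: 39.5% vs 33.6%; vs. right-handers: 28.0% vs 12.3% — Rossi is higher every time.

increases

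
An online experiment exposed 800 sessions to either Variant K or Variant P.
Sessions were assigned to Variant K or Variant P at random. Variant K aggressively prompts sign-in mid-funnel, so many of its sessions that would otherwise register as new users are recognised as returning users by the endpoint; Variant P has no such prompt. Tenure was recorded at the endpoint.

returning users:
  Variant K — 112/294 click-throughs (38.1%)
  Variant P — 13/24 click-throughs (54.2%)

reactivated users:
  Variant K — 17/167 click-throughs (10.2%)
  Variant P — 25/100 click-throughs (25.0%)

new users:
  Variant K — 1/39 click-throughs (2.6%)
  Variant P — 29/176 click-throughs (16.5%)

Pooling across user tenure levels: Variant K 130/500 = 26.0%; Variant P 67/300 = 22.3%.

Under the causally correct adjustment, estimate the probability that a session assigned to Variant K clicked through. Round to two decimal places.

Stratifying would compare variants among sessions the variants themselves sorted into user tenure groups — a form of selection on an intermediate. The unconditioned pooled rates give the total causal effect.
So P(outcome | do(Variant K)) is just the pooled rate for Variant K: 130/500 = 0.260.

0.26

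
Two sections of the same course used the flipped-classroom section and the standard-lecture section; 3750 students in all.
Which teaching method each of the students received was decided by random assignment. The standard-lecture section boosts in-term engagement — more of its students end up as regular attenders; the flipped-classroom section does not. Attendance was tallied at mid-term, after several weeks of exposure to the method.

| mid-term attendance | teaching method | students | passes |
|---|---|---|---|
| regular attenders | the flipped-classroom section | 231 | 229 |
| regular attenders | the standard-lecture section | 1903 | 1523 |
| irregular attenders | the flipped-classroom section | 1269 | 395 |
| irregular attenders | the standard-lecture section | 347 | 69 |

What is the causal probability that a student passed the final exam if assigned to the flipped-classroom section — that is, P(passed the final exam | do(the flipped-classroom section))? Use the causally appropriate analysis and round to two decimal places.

0.42

The distribution of mid-term attendance is itself part of what the teaching method does — it is an intermediate outcome. Holding it fixed would remove that part of the effect; the total effect is the pooled difference.
So P(outcome | do(the flipped-classroom section)) is just the pooled rate for the flipped-classroom section: 624/1500 = 0.416.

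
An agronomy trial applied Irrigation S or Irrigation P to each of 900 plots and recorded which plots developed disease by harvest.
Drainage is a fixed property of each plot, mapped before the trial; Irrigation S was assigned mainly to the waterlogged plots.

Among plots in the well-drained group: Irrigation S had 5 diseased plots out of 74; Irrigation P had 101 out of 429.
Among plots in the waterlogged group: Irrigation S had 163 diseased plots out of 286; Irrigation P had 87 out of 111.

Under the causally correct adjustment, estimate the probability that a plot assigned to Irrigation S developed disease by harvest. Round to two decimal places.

0.29

Nothing the irrigation does changes field drainage; the imbalance is an allocation artefact. With field drainage also predicting the outcome, the pooled figure is confounded, and the within-stratum comparison is the causal one.
Standardising Irrigation S to the population field drainage mix: 0.559·5/74 + 0.441·163/286 = 0.289.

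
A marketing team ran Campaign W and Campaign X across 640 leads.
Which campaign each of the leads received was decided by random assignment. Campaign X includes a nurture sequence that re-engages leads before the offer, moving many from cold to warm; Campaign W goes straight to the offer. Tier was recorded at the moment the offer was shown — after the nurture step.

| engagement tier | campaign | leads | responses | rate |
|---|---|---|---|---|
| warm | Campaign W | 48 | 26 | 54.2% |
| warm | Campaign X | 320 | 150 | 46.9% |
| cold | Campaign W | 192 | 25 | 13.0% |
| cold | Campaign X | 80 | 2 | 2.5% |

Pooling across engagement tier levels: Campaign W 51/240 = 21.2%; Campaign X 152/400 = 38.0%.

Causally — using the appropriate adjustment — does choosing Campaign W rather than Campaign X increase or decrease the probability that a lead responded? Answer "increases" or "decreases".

decreases

The engagement tier-specific comparison favours Campaign W throughout, but the pooled figures favour Campaign X. The question is whether to condition on engagement tier.
Engagement tier is recorded after the campaign and is itself shifted by it — it sits on the causal path from campaign to outcome. Conditioning on a mediator would strip out part of the effect we want; the pooled comparison gives the total causal effect.
Pooled: Campaign W 21.2% vs Campaign X 38.0%; Campaign X is higher overall.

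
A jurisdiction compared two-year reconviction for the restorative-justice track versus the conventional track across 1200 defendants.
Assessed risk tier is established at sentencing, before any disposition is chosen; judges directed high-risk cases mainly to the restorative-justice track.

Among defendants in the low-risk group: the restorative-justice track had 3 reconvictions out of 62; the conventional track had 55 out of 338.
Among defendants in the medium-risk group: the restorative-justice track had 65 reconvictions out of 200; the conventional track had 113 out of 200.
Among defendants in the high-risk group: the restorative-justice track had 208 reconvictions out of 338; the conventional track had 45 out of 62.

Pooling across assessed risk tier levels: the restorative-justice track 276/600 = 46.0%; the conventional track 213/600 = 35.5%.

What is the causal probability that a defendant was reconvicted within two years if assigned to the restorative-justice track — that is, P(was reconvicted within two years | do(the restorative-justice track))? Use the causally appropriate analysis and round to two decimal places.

Within every assessed risk tier level the restorative-justice track has the lower rate, yet pooled the conventional track does — Simpson's reversal.
The imbalance in assessed risk tier arose from how defendants were allocated, not from anything the disposition did; and assessed risk tier independently affects the outcome. The pooled gap is confounded — condition on assessed risk tier.
Standardising the restorative-justice track to the population assessed risk tier mix: 0.333·3/62 + 0.333·65/200 + 0.333·208/338 = 0.330.

0.33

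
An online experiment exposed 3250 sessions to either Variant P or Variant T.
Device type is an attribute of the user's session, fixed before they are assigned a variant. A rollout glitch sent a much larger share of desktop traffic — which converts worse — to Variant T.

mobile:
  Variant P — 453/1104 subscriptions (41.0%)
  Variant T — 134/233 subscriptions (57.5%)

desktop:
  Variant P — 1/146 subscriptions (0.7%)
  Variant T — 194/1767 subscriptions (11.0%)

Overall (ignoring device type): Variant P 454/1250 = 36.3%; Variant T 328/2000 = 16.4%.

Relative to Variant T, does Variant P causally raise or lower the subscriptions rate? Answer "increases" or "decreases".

decreases

Device type is set before the variant has any effect — it is not caused by the variant — and it independently drives the outcome. That makes it a confounder, so the causal comparison is within device type levels.
Within each level — mobile: 41.0% vs 57.5%; desktop: 0.7% vs 11.0% — Variant T is higher every time.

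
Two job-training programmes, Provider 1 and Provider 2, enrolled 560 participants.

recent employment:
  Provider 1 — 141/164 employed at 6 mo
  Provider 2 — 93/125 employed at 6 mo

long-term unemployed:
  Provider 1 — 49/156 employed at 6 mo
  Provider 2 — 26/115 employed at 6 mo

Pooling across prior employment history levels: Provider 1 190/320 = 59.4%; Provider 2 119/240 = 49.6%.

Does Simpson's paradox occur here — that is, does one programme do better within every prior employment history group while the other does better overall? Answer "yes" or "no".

no

Within each prior employment history level (recent employment 86.0% vs 74.4%; long-term unemployed 31.4% vs 22.6%), Provider 1 has the higher rate every time. Pooled: 59.4% vs 49.6% — Provider 1 has the higher rate overall. They agree.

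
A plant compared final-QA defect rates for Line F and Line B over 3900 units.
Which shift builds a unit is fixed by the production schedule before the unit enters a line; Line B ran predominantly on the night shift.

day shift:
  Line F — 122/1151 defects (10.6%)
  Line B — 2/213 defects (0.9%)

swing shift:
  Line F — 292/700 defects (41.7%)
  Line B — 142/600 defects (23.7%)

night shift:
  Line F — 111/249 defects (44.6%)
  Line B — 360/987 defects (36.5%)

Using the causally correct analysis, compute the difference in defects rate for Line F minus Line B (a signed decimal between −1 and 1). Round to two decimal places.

The shift-specific comparison favours Line B throughout, but the pooled figures favour Line F. The question is whether to condition on shift.
The imbalance in shift arose from how units were allocated, not from anything the line did; and shift independently affects the outcome. The pooled gap is confounded — condition on shift.
Adjusting over the population distribution of shift: 0.350·(0.106−0.009) + 0.333·(0.417−0.237) + 0.317·(0.446−0.365) = +0.120.

+0.12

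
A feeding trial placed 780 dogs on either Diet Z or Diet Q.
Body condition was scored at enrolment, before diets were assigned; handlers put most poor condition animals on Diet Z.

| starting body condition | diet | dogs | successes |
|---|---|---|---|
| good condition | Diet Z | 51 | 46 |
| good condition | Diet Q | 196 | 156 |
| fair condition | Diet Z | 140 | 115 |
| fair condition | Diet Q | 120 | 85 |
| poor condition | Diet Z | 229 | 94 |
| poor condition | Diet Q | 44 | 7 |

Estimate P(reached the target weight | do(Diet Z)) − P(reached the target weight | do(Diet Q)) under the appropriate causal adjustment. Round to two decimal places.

+0.16

The starting body condition-specific comparison favours Diet Z throughout, but the pooled figures favour Diet Q. The question is whether to condition on starting body condition.
Here starting body condition is a common cause — it drives both which diet a case falls under and the outcome. The crude comparison mixes populations; the stratum-specific rates are the causally relevant ones.
Adjusting over the population distribution of starting body condition: 0.317·(0.902−0.796) + 0.333·(0.821−0.708) + 0.350·(0.410−0.159) = +0.159.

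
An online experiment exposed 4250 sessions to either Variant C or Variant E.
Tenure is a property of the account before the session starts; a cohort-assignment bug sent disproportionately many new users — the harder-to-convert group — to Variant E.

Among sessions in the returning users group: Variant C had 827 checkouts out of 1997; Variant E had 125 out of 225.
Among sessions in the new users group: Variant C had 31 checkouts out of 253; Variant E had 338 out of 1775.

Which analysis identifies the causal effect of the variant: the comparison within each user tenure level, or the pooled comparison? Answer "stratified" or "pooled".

stratified

User tenure satisfies the back-door criterion: it is not a descendant of the variant, and it blocks the spurious path from variant to outcome. Adjusting for it (i.e., using the within-user tenure rates) gives the causal effect.
Within each level — returning users: 41.4% vs 55.6%; new users: 12.3% vs 19.0% — Variant E is higher every time.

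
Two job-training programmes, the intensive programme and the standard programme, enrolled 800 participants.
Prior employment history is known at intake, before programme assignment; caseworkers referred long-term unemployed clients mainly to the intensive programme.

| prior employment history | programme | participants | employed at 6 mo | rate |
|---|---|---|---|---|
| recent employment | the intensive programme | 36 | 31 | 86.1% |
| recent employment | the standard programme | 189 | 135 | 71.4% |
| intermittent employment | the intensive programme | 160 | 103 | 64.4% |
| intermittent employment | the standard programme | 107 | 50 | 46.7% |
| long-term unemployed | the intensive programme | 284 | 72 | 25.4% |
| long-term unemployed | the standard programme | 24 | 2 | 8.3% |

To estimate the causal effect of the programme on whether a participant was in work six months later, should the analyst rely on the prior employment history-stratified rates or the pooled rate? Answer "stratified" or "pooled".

Nothing the programme does changes prior employment history; the imbalance is an allocation artefact. With prior employment history also predicting the outcome, the pooled figure is confounded, and the within-stratum comparison is the causal one.
Within each level — recent employment: 86.1% vs 71.4%; intermittent employment: 64.4% vs 46.7%; long-term unemployed: 25.4% vs 8.3% — the intensive programme is higher every time.

stratified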